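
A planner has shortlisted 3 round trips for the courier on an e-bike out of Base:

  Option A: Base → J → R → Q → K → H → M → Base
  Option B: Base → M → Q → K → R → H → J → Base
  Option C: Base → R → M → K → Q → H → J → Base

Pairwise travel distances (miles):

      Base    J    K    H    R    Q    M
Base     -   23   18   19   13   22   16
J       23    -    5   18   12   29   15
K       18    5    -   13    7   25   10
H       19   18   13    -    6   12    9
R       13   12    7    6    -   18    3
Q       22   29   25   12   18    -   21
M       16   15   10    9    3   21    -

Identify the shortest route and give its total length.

104 miles — Option C is the shortest.

Option A: 23 + 12 + 18 + 25 + 13 + 9 + 16 = 116
Option B: 16 + 21 + 25 + 7 + 6 + 18 + 23 = 116
Option C: 13 + 3 + 10 + 25 + 12 + 18 + 23 = 104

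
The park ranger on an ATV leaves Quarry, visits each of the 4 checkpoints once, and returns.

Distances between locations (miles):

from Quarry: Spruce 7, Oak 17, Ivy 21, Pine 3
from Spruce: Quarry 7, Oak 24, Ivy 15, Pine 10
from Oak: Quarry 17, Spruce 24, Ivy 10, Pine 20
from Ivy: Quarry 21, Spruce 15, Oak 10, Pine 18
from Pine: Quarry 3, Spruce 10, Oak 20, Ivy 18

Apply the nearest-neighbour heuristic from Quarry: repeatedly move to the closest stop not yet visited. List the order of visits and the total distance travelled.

From Quarry: distances to unvisited — Pine=3, Spruce=7, Oak=17, Ivy=21. Nearest is Pine (3).
From Pine: distances to unvisited — Spruce=10, Ivy=18, Oak=20. Nearest is Spruce (10).
From Spruce: distances to unvisited — Ivy=15, Oak=24. Nearest is Ivy (15).
From Ivy: distances to unvisited — Oak=10. Nearest is Oak (10).
Return Oak→Quarry: 17.
Total = 3 + 10 + 15 + 10 + 17 = 55.

Nearest-neighbour total = 55 miles; route Quarry → Pine → Spruce → Ivy → Oak → Quarry.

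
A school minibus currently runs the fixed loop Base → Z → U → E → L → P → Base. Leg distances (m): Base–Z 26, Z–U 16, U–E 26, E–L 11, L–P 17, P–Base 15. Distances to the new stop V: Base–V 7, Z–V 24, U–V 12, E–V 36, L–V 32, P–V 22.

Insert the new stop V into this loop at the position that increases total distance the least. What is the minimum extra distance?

Insertion cost between consecutive stops i–j is d(i,V) + d(V,j) − d(i,j):
  between Base and Z: 7 + 24 − 26 = 5
  between Z and U: 24 + 12 − 16 = 20
  between U and E: 12 + 36 − 26 = 22
  between E and L: 36 + 32 − 11 = 57
  between L and P: 32 + 22 − 17 = 37
  between P and Base: 22 + 7 − 15 = 14
Cheapest insertion is between Base and Z, adding 5.
New total = 111 + 5 = 116.

Adding 5 m by placing V on the Base–Z leg.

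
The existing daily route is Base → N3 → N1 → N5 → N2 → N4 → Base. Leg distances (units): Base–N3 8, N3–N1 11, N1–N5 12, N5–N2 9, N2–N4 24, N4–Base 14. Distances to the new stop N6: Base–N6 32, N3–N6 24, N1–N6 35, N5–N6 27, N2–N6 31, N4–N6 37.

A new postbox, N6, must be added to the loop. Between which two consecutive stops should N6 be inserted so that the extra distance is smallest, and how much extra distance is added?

Insertion cost between consecutive stops i–j is d(i,N6) + d(N6,j) − d(i,j):
  between Base and N3: 32 + 24 − 8 = 48
  between N3 and N1: 24 + 35 − 11 = 48
  between N1 and N5: 35 + 27 − 12 = 50
  between N5 and N2: 27 + 31 − 9 = 49
  between N2 and N4: 31 + 37 − 24 = 44
  between N4 and Base: 37 + 32 − 14 = 55
Cheapest insertion is between N2 and N4, adding 44.
New total = 78 + 44 = 122.

Adding 44 by placing N6 on the N2–N4 leg.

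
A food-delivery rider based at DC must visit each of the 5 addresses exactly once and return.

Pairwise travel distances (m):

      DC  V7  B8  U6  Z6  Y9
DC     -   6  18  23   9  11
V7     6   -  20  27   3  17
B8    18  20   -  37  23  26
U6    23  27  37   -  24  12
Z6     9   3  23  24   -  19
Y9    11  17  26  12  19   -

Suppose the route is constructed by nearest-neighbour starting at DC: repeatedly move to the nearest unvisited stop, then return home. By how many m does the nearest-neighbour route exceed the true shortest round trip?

From DC: V7=6, Z6=9, Y9=11, B8=18, U6=23 → choose V7 (6).
From V7: Z6=3, Y9=17, B8=20, U6=27 → choose Z6 (3).
From Z6: Y9=19, B8=23, U6=24 → choose Y9 (19).
From Y9: U6=12, B8=26 → choose U6 (12).
From U6: B8=37 → choose B8 (37).
NN route DC → V7 → Z6 → Y9 → U6 → B8 → DC costs 95.
Optimal: DC → B8 → V7 → Z6 → U6 → Y9 → DC costs 88 (by enumerating all 60 distinct tours).
Excess = 95 − 88 = 7.

7 m longer than the optimal tour.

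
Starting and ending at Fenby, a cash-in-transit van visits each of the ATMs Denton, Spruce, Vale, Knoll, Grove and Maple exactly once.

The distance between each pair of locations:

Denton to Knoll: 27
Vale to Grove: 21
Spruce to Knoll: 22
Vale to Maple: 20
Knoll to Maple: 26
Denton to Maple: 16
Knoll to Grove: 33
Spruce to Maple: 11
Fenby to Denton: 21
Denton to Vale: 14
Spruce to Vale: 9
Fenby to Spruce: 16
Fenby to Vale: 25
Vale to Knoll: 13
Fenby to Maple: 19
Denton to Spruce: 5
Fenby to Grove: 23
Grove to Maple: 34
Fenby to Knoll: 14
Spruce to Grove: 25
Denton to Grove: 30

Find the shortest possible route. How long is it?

Minimum total distance: 113.

Fenby→Denton→Spruce→Vale→Knoll→Grove→Maple→Fenby: 21+5+9+13+33+34+19 = 134
Fenby→Denton→Spruce→Vale→Knoll→Maple→Grove→Fenby: 21+5+9+13+26+34+23 = 131
Fenby→Denton→Spruce→Vale→Grove→Knoll→Maple→Fenby: 21+5+9+21+33+26+19 = 134
Fenby→Denton→Spruce→Vale→Grove→Maple→Knoll→Fenby: 21+5+9+21+34+26+14 = 130
Fenby→Denton→Spruce→Vale→Maple→Knoll→Grove→Fenby: 21+5+9+20+26+33+23 = 137
Fenby→Denton→Spruce→Vale→Maple→Grove→Knoll→Fenby: 21+5+9+20+34+33+14 = 136
Fenby→Denton→Spruce→Knoll→Vale→Grove→Maple→Fenby: 21+5+22+13+21+34+19 = 135
Fenby→Denton→Spruce→Knoll→Vale→Maple→Grove→Fenby: 21+5+22+13+20+34+23 = 138
… (352 more)
Fenby→Knoll→Vale→Grove→Denton→Spruce→Maple→Fenby: 14+13+21+30+5+11+19 = 113  ← best
The minimum is 113.
One optimal route: Fenby → Knoll → Vale → Grove → Denton → Spruce → Maple → Fenby (or its reverse).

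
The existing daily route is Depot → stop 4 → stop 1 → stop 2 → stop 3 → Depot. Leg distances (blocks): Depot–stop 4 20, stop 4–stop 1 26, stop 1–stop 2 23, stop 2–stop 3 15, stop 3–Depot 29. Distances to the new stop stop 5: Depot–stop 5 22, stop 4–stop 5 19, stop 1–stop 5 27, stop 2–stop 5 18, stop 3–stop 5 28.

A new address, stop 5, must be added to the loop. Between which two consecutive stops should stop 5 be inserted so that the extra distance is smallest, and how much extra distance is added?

Insertion cost between consecutive stops i–j is d(i,stop 5) + d(stop 5,j) − d(i,j):
  between Depot and stop 4: 22 + 19 − 20 = 21
  between stop 4 and stop 1: 19 + 27 − 26 = 20
  between stop 1 and stop 2: 27 + 18 − 23 = 22
  between stop 2 and stop 3: 18 + 28 − 15 = 31
  between stop 3 and Depot: 28 + 22 − 29 = 21
Cheapest insertion is between stop 4 and stop 1, adding 20.
New total = 113 + 20 = 133.

Minimum extra distance: 20 blocks, inserting stop 5 between stop 4 and stop 1.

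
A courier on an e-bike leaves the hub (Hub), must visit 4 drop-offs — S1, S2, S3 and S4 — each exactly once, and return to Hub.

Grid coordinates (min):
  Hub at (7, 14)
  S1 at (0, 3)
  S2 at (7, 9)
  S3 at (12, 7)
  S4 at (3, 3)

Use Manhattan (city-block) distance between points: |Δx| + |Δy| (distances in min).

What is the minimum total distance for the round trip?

Minimum total distance: 46 min.

With 4 stops there are 4!/2 = 12 distinct round trips (a route and its reverse cost the same).
Hub → S1 → S2 → S3 → S4 → Hub: 18+13+7+13+15 = 66
Hub → S1 → S2 → S4 → S3 → Hub: 18+13+10+13+12 = 66
Hub → S1 → S3 → S2 → S4 → Hub: 18+16+7+10+15 = 66
Hub → S1 → S3 → S4 → S2 → Hub: 18+16+13+10+5 = 62
Hub → S1 → S4 → S2 → S3 → Hub: 18+3+10+7+12 = 50
Hub → S1 → S4 → S3 → S2 → Hub: 18+3+13+7+5 = 46
Hub → S2 → S1 → S3 → S4 → Hub: 5+13+16+13+15 = 62
Hub → S2 → S1 → S4 → S3 → Hub: 5+13+3+13+12 = 46
Hub → S2 → S3 → S1 → S4 → Hub: 5+7+16+3+15 = 46
Hub → S2 → S4 → S1 → S3 → Hub: 5+10+3+16+12 = 46
Hub → S3 → S1 → S2 → S4 → Hub: 12+16+13+10+15 = 66
Hub → S3 → S2 → S1 → S4 → Hub: 12+7+13+3+15 = 50
The minimum is 46.
One optimal route: Hub → S1 → S4 → S3 → S2 → Hub (or its reverse).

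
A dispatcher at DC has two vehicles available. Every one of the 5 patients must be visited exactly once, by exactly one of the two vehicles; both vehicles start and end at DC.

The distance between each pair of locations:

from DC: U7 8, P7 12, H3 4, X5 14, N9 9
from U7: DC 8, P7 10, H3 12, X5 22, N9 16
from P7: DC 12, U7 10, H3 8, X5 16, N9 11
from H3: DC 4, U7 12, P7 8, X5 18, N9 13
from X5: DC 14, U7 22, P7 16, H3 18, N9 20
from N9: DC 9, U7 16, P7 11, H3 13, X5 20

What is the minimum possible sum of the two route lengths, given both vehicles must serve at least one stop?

71 — the smallest possible combined total.

Try each way of splitting the stops between the two vehicles (each non-empty) and, for each split, find the best tour for each vehicle:
  {U7} + {P7, H3, X5, N9}: 16 + 57 = 73
  {P7} + {U7, H3, X5, N9}: 24 + 66 = 90
  {U7, P7} + {H3, X5, N9}: 30 + 51 = 81
  {H3} + {U7, P7, X5, N9}: 8 + 63 = 71
  {U7, H3} + {P7, X5, N9}: 24 + 50 = 74
  {P7, H3} + {U7, X5, N9}: 24 + 58 = 82
  … (15 splits in total)
Best: vehicle 1 DC → H3 → DC = 8; vehicle 2 DC → U7 → P7 → X5 → N9 → DC = 63; combined 71.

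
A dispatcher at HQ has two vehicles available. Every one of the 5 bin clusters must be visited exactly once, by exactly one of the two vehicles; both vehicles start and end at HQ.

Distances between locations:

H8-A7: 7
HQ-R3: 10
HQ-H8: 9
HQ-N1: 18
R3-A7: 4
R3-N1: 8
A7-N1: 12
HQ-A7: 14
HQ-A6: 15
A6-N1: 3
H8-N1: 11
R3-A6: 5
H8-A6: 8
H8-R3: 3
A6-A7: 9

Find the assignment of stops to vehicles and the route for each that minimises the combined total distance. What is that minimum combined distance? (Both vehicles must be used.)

62 — the smallest possible combined total.

Check every non-empty split of the stops between the two vehicles; for each half take its own optimal tour:
  {H8} + {R3, A6, A7, N1}: 18 + 44 = 62
  {R3} + {H8, A6, A7, N1}: 20 + 46 = 66
  {H8, R3} + {A6, A7, N1}: 22 + 44 = 66
  {A6} + {H8, R3, A7, N1}: 30 + 46 = 76
  {H8, A6} + {R3, A7, N1}: 32 + 44 = 76
  {R3, A6} + {H8, A7, N1}: 30 + 46 = 76
  … (15 splits in total)
Best: vehicle 1 HQ → H8 → HQ = 18; vehicle 2 HQ → R3 → A6 → N1 → A7 → HQ = 44; combined 62.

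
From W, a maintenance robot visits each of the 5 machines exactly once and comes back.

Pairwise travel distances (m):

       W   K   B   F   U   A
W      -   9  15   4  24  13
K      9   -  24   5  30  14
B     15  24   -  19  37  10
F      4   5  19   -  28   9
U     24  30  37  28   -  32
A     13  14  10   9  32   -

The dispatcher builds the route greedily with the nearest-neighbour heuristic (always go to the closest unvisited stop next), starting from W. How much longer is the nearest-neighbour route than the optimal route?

1 m longer than the optimal tour.

From W: F=4, K=9, A=13, B=15, U=24 → choose F (4).
From F: K=5, A=9, B=19, U=28 → choose K (5).
From K: A=14, B=24, U=30 → choose A (14).
From A: B=10, U=32 → choose B (10).
From B: U=37 → choose U (37).
NN route W → F → K → A → B → U → W costs 94.
Optimal: W → B → A → F → K → U → W costs 93 (by enumerating all 60 distinct tours).
Excess = 94 − 93 = 1.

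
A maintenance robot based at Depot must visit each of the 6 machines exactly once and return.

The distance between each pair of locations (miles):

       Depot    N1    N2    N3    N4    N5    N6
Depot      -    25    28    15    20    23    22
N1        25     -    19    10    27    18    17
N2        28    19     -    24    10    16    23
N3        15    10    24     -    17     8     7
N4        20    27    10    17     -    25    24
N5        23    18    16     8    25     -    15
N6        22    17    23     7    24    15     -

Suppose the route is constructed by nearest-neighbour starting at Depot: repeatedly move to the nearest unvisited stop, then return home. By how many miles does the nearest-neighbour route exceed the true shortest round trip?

From Depot: N3=15, N4=20, N6=22, N5=23, N1=25, N2=28 → choose N3 (15).
From N3: N6=7, N5=8, N1=10, N4=17, N2=24 → choose N6 (7).
From N6: N5=15, N1=17, N2=23, N4=24 → choose N5 (15).
From N5: N2=16, N1=18, N4=25 → choose N2 (16).
From N2: N4=10, N1=19 → choose N4 (10).
From N4: N1=27 → choose N1 (27).
NN route Depot → N3 → N6 → N5 → N2 → N4 → N1 → Depot costs 115.
Optimal: Depot → N1 → N3 → N6 → N5 → N2 → N4 → Depot costs 103 (by enumerating all 360 distinct tours).
Excess = 115 − 103 = 12.

The nearest-neighbour route is 12 miles longer than optimal.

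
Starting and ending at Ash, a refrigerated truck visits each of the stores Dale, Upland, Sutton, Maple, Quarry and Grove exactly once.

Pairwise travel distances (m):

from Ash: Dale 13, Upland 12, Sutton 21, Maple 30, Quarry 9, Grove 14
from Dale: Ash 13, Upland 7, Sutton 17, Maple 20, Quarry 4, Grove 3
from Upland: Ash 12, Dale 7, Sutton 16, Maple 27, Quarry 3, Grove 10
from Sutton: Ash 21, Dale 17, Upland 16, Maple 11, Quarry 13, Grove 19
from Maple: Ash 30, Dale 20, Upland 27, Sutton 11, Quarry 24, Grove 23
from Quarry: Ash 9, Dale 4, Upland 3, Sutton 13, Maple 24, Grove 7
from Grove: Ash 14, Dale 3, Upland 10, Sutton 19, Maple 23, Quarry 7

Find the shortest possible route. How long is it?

Shortest round trip = 76 m.

There are 360 distinct closed tours to check (reversals are equivalent).
Ash→Dale→Upland→Sutton→Maple→Quarry→Grove→Ash: 13+7+16+11+24+7+14 = 92
Ash→Dale→Upland→Sutton→Maple→Grove→Quarry→Ash: 13+7+16+11+23+7+9 = 86
Ash→Dale→Upland→Sutton→Quarry→Maple→Grove→Ash: 13+7+16+13+24+23+14 = 110
Ash→Dale→Upland→Sutton→Quarry→Grove→Maple→Ash: 13+7+16+13+7+23+30 = 109
Ash→Dale→Upland→Sutton→Grove→Maple→Quarry→Ash: 13+7+16+19+23+24+9 = 111
Ash→Dale→Upland→Sutton→Grove→Quarry→Maple→Ash: 13+7+16+19+7+24+30 = 116
Ash→Dale→Upland→Maple→Sutton→Quarry→Grove→Ash: 13+7+27+11+13+7+14 = 92
Ash→Dale→Upland→Maple→Sutton→Grove→Quarry→Ash: 13+7+27+11+19+7+9 = 93
… (352 more)
Ash→Upland→Quarry→Sutton→Maple→Dale→Grove→Ash: 12+3+13+11+20+3+14 = 76  ← best
The minimum is 76.
One optimal route: Ash → Upland → Quarry → Sutton → Maple → Dale → Grove → Ash (or its reverse).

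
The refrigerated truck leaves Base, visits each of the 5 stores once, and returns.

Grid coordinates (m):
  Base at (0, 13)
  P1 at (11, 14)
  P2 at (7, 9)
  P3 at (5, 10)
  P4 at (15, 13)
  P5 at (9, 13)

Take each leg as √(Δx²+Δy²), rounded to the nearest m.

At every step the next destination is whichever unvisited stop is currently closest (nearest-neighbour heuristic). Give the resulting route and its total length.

Nearest-neighbour total = 33 m; route Base → P3 → P2 → P5 → P1 → P4 → Base.

At Base the remaining stops are P3 6, P2 8, P5 9, P1 11, P4 15; go to P3.
At P3 the remaining stops are P2 2, P5 5, P1 7, P4 10; go to P2.
At P2 the remaining stops are P5 4, P1 6, P4 9; go to P5.
At P5 the remaining stops are P1 2, P4 6; go to P1.
At P1 the remaining stops are P4 4; go to P4.
Return P4→Base: 15.
Total = 6 + 2 + 4 + 2 + 4 + 15 = 33.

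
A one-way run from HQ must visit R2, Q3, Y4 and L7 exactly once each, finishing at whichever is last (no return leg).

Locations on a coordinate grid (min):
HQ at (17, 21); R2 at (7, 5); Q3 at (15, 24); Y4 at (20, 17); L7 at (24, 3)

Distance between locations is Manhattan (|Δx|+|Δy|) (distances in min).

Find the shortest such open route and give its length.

There are 4! = 24 possible orderings.
HQ → R2 → Q3 → Y4 → L7: 26+27+12+18 = 83
HQ → R2 → Q3 → L7 → Y4: 26+27+30+18 = 101
HQ → R2 → Y4 → Q3 → L7: 26+25+12+30 = 93
HQ → R2 → Y4 → L7 → Q3: 26+25+18+30 = 99
HQ → R2 → L7 → Q3 → Y4: 26+19+30+12 = 87
HQ → R2 → L7 → Y4 → Q3: 26+19+18+12 = 75
HQ → Q3 → R2 → Y4 → L7: 5+27+25+18 = 75
HQ → Q3 → R2 → L7 → Y4: 5+27+19+18 = 69
HQ → Q3 → Y4 → R2 → L7: 5+12+25+19 = 61
HQ → Q3 → Y4 → L7 → R2: 5+12+18+19 = 54
HQ → Q3 → L7 → R2 → Y4: 5+30+19+25 = 79
HQ → Q3 → L7 → Y4 → R2: 5+30+18+25 = 78
HQ → Y4 → R2 → Q3 → L7: 7+25+27+30 = 89
HQ → Y4 → R2 → L7 → Q3: 7+25+19+30 = 81
… (10 more)
The minimum is 54.
One shortest path: HQ → Q3 → Y4 → L7 → R2.

Shortest open route: 54 min.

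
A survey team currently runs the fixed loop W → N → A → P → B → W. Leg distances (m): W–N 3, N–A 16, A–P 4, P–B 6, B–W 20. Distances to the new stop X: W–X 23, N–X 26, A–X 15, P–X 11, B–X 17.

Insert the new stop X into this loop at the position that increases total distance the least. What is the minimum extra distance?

Insertion cost between consecutive stops i–j is d(i,X) + d(X,j) − d(i,j):
  between W and N: 23 + 26 − 3 = 46
  between N and A: 26 + 15 − 16 = 25
  between A and P: 15 + 11 − 4 = 22
  between P and B: 11 + 17 − 6 = 22
  between B and W: 17 + 23 − 20 = 20
Cheapest insertion is between B and W, adding 20.
New total = 49 + 20 = 69.

Adding 20 m by placing X on the B–W leg.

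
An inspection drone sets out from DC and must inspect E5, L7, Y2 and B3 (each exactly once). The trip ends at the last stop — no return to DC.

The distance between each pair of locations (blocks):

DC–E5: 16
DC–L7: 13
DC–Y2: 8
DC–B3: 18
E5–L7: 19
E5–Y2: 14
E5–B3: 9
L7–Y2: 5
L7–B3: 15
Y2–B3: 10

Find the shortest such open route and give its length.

37 blocks — the minimum one-way total.

There are 4! = 24 possible orderings.
DC → E5 → L7 → Y2 → B3: 16+19+5+10 = 50
DC → E5 → L7 → B3 → Y2: 16+19+15+10 = 60
DC → E5 → Y2 → L7 → B3: 16+14+5+15 = 50
DC → E5 → Y2 → B3 → L7: 16+14+10+15 = 55
DC → E5 → B3 → L7 → Y2: 16+9+15+5 = 45
DC → E5 → B3 → Y2 → L7: 16+9+10+5 = 40
DC → L7 → E5 → Y2 → B3: 13+19+14+10 = 56
DC → L7 → E5 → B3 → Y2: 13+19+9+10 = 51
DC → L7 → Y2 → E5 → B3: 13+5+14+9 = 41
DC → L7 → Y2 → B3 → E5: 13+5+10+9 = 37
DC → L7 → B3 → E5 → Y2: 13+15+9+14 = 51
DC → L7 → B3 → Y2 → E5: 13+15+10+14 = 52
DC → Y2 → E5 → L7 → B3: 8+14+19+15 = 56
DC → Y2 → E5 → B3 → L7: 8+14+9+15 = 46
… (10 more)
The minimum is 37.
One shortest path: DC → L7 → Y2 → B3 → E5.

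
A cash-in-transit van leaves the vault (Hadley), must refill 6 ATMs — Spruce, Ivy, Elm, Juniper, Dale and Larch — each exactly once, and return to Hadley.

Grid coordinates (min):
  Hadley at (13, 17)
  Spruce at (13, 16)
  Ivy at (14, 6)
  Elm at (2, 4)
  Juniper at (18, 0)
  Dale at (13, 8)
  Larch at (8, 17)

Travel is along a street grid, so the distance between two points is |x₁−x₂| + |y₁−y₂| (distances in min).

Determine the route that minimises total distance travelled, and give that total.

Minimum total distance: 66 min.

Hadley → Spruce → Ivy → Elm → Juniper → Dale → Larch → Hadley: 1+11+14+20+13+14+5 = 78
Hadley → Spruce → Ivy → Elm → Juniper → Larch → Dale → Hadley: 1+11+14+20+27+14+9 = 96
Hadley → Spruce → Ivy → Elm → Dale → Juniper → Larch → Hadley: 1+11+14+15+13+27+5 = 86
Hadley → Spruce → Ivy → Elm → Dale → Larch → Juniper → Hadley: 1+11+14+15+14+27+22 = 104
Hadley → Spruce → Ivy → Elm → Larch → Juniper → Dale → Hadley: 1+11+14+19+27+13+9 = 94
Hadley → Spruce → Ivy → Elm → Larch → Dale → Juniper → Hadley: 1+11+14+19+14+13+22 = 94
Hadley → Spruce → Ivy → Juniper → Elm → Dale → Larch → Hadley: 1+11+10+20+15+14+5 = 76
Hadley → Spruce → Ivy → Juniper → Elm → Larch → Dale → Hadley: 1+11+10+20+19+14+9 = 84
… (352 more)
Hadley → Spruce → Dale → Ivy → Juniper → Elm → Larch → Hadley: 1+8+3+10+20+19+5 = 66  ← best
The minimum is 66.
One optimal route: Hadley → Spruce → Dale → Ivy → Juniper → Elm → Larch → Hadley (or its reverse).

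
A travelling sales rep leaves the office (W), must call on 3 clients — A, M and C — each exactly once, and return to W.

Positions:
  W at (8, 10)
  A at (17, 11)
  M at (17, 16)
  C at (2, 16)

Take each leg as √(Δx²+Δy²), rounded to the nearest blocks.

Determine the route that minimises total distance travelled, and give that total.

W-A-M-C-W: 9+5+15+8 = 37
W-A-C-M-W: 9+16+15+11 = 51
W-M-A-C-W: 11+5+16+8 = 40
The minimum is 37.
One optimal route: W → A → M → C → W (or its reverse).

Shortest round trip = 37 blocks.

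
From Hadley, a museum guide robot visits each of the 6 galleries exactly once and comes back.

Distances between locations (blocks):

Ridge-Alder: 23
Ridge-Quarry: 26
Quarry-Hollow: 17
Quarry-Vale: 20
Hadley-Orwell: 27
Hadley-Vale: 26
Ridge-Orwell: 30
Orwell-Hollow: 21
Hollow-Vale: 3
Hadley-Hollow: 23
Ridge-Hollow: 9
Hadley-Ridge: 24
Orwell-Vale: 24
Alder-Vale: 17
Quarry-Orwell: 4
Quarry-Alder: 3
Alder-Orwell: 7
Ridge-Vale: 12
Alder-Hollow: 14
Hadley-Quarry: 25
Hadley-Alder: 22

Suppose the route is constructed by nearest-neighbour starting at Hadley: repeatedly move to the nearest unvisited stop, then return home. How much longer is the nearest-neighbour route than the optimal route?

Hadley: Alder=22, Hollow=23, Ridge=24, Quarry=25, Vale=26, Orwell=27 ⇒ Alder
Alder: Quarry=3, Orwell=7, Hollow=14, Vale=17, Ridge=23 ⇒ Quarry
Quarry: Orwell=4, Hollow=17, Vale=20, Ridge=26 ⇒ Orwell
Orwell: Hollow=21, Vale=24, Ridge=30 ⇒ Hollow
Hollow: Vale=3, Ridge=9 ⇒ Vale
Vale: Ridge=12 ⇒ Ridge
NN route Hadley → Alder → Quarry → Orwell → Hollow → Vale → Ridge → Hadley costs 89.
Optimal: Hadley → Ridge → Hollow → Vale → Alder → Quarry → Orwell → Hadley costs 87 (by enumerating all 360 distinct tours).
Excess = 89 − 87 = 2.

2 blocks longer than the optimal tour.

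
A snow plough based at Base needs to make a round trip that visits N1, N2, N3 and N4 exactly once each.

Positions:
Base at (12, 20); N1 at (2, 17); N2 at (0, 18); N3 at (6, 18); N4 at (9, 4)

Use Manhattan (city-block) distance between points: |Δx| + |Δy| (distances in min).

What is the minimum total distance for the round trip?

With 4 stops there are 4!/2 = 12 distinct round trips (a route and its reverse cost the same).
Base → N1 → N2 → N3 → N4 → Base: 13+3+6+17+19 = 58
Base → N1 → N2 → N4 → N3 → Base: 13+3+23+17+8 = 64
Base → N1 → N3 → N2 → N4 → Base: 13+5+6+23+19 = 66
Base → N1 → N3 → N4 → N2 → Base: 13+5+17+23+14 = 72
Base → N1 → N4 → N2 → N3 → Base: 13+20+23+6+8 = 70
Base → N1 → N4 → N3 → N2 → Base: 13+20+17+6+14 = 70
Base → N2 → N1 → N3 → N4 → Base: 14+3+5+17+19 = 58
Base → N2 → N1 → N4 → N3 → Base: 14+3+20+17+8 = 62
Base → N2 → N3 → N1 → N4 → Base: 14+6+5+20+19 = 64
Base → N2 → N4 → N1 → N3 → Base: 14+23+20+5+8 = 70
Base → N3 → N1 → N2 → N4 → Base: 8+5+3+23+19 = 58
Base → N3 → N2 → N1 → N4 → Base: 8+6+3+20+19 = 56
The minimum is 56.
One optimal route: Base → N3 → N2 → N1 → N4 → Base (or its reverse).

Minimum total distance: 56 min.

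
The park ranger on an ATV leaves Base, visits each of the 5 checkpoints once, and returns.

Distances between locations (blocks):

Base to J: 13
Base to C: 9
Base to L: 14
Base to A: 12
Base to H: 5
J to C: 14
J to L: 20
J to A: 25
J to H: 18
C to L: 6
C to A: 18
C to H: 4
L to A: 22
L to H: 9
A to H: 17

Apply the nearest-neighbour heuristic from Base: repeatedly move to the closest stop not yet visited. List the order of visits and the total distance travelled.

72 blocks along Base → H → C → L → J → A → Base.

From Base: distances to unvisited — H=5, C=9, A=12, J=13, L=14. Nearest is H (5).
From H: distances to unvisited — C=4, L=9, A=17, J=18. Nearest is C (4).
From C: distances to unvisited — L=6, J=14, A=18. Nearest is L (6).
From L: distances to unvisited — J=20, A=22. Nearest is J (20).
From J: distances to unvisited — A=25. Nearest is A (25).
Return A→Base: 12.
Total = 5 + 4 + 6 + 20 + 25 + 12 = 72.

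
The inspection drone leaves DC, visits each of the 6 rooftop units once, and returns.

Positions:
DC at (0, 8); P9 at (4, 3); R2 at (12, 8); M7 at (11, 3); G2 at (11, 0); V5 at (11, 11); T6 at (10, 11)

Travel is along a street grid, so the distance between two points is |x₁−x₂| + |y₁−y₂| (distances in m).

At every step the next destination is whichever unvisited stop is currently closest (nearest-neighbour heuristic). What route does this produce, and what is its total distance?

Nearest-neighbour total = 46 m; route DC → P9 → M7 → G2 → R2 → V5 → T6 → DC.

At DC the remaining stops are P9 9, R2 12, T6 13, V5 14, M7 16, G2 19; go to P9.
At P9 the remaining stops are M7 7, G2 10, R2 13, T6 14, V5 15; go to M7.
At M7 the remaining stops are G2 3, R2 6, V5 8, T6 9; go to G2.
At G2 the remaining stops are R2 9, V5 11, T6 12; go to R2.
At R2 the remaining stops are V5 4, T6 5; go to V5.
At V5 the remaining stops are T6 1; go to T6.
Return T6→DC: 13.
Total = 9 + 7 + 3 + 9 + 4 + 1 + 13 = 46.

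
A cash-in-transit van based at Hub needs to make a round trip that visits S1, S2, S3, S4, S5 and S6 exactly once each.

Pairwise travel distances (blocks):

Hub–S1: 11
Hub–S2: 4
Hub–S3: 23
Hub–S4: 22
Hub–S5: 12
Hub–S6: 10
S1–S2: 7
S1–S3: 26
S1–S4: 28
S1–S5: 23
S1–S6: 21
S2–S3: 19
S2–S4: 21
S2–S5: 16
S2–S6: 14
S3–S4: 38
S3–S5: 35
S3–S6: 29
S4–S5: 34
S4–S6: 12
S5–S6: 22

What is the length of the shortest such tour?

Minimum total distance: 121 blocks.

With 6 stops there are 6!/2 = 360 distinct round trips (a route and its reverse cost the same).
Hub → S1 → S2 → S3 → S4 → S5 → S6 → Hub: 11+7+19+38+34+22+10 = 141
Hub → S1 → S2 → S3 → S4 → S6 → S5 → Hub: 11+7+19+38+12+22+12 = 121
Hub → S1 → S2 → S3 → S5 → S4 → S6 → Hub: 11+7+19+35+34+12+10 = 128
Hub → S1 → S2 → S3 → S5 → S6 → S4 → Hub: 11+7+19+35+22+12+22 = 128
Hub → S1 → S2 → S3 → S6 → S4 → S5 → Hub: 11+7+19+29+12+34+12 = 124
Hub → S1 → S2 → S3 → S6 → S5 → S4 → Hub: 11+7+19+29+22+34+22 = 144
Hub → S1 → S2 → S4 → S3 → S5 → S6 → Hub: 11+7+21+38+35+22+10 = 144
Hub → S1 → S2 → S4 → S3 → S6 → S5 → Hub: 11+7+21+38+29+22+12 = 140
… (352 more)
The minimum is 121.
One optimal route: Hub → S1 → S2 → S3 → S4 → S6 → S5 → Hub (or its reverse).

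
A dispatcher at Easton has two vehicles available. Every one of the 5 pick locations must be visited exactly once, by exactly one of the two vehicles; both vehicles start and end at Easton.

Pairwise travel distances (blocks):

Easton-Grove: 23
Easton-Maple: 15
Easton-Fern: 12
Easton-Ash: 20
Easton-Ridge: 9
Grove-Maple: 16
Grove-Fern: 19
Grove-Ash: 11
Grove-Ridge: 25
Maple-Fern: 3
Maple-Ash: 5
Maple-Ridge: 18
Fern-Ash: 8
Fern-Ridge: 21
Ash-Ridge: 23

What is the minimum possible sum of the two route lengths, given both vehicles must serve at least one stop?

Minimum combined distance: 72 blocks.

Check every non-empty split of the stops between the two vehicles; for each half take its own optimal tour:
  {Grove} + {Maple, Fern, Ash, Ridge}: 46 + 52 = 98
  {Maple} + {Grove, Fern, Ash, Ridge}: 30 + 65 = 95
  {Grove, Maple} + {Fern, Ash, Ridge}: 54 + 52 = 106
  {Fern} + {Grove, Maple, Ash, Ridge}: 24 + 65 = 89
  {Grove, Fern} + {Maple, Ash, Ridge}: 54 + 52 = 106
  {Maple, Fern} + {Grove, Ash, Ridge}: 30 + 65 = 95
  … (15 splits in total)
  {Grove, Maple, Fern, Ash} + {Ridge}: 54 + 18 = 72  ← best
Best: vehicle 1 Easton → Grove → Ash → Maple → Fern → Easton = 54; vehicle 2 Easton → Ridge → Easton = 18; combined 72.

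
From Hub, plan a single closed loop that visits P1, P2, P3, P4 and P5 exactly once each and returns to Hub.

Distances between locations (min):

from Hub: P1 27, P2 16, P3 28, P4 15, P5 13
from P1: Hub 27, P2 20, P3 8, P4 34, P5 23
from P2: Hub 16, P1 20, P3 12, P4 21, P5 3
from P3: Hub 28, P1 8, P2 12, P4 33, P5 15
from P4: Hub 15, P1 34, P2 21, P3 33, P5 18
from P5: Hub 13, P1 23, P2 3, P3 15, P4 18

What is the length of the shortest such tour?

With 5 stops there are 5!/2 = 60 distinct round trips (a route and its reverse cost the same).
Hub → P1 → P2 → P3 → P4 → P5 → Hub: 27+20+12+33+18+13 = 123
Hub → P1 → P2 → P3 → P5 → P4 → Hub: 27+20+12+15+18+15 = 107
Hub → P1 → P2 → P4 → P3 → P5 → Hub: 27+20+21+33+15+13 = 129
Hub → P1 → P2 → P4 → P5 → P3 → Hub: 27+20+21+18+15+28 = 129
Hub → P1 → P2 → P5 → P3 → P4 → Hub: 27+20+3+15+33+15 = 113
Hub → P1 → P2 → P5 → P4 → P3 → Hub: 27+20+3+18+33+28 = 129
Hub → P1 → P3 → P2 → P4 → P5 → Hub: 27+8+12+21+18+13 = 99
Hub → P1 → P3 → P2 → P5 → P4 → Hub: 27+8+12+3+18+15 = 83
Hub → P1 → P3 → P4 → P2 → P5 → Hub: 27+8+33+21+3+13 = 105
Hub → P1 → P3 → P4 → P5 → P2 → Hub: 27+8+33+18+3+16 = 105
Hub → P1 → P3 → P5 → P2 → P4 → Hub: 27+8+15+3+21+15 = 89
Hub → P1 → P3 → P5 → P4 → P2 → Hub: 27+8+15+18+21+16 = 105
Hub → P1 → P4 → P2 → P3 → P5 → Hub: 27+34+21+12+15+13 = 122
Hub → P1 → P4 → P2 → P5 → P3 → Hub: 27+34+21+3+15+28 = 128
… (46 more)
The minimum is 83.
One optimal route: Hub → P1 → P3 → P2 → P5 → P4 → Hub (or its reverse).

Minimum total distance: 83 min.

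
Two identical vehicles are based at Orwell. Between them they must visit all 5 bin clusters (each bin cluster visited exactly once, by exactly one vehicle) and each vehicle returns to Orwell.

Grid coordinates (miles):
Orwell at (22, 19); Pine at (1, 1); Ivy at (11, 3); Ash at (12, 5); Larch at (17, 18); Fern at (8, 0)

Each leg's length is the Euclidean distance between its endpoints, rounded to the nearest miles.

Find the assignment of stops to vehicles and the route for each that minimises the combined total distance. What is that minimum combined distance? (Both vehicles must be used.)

Try each way of splitting the stops between the two vehicles (each non-empty) and, for each split, find the best tour for each vehicle:
  {Pine} + {Ivy, Ash, Larch, Fern}: 56 + 48 = 104
  {Ivy} + {Pine, Ash, Larch, Fern}: 38 + 58 = 96
  {Pine, Ivy} + {Ash, Larch, Fern}: 57 + 48 = 105
  {Ash} + {Pine, Ivy, Larch, Fern}: 34 + 58 = 92
  {Pine, Ash} + {Ivy, Larch, Fern}: 57 + 48 = 105
  {Ivy, Ash} + {Pine, Larch, Fern}: 38 + 59 = 97
  … (15 splits in total)
  {Larch} + {Pine, Ivy, Ash, Fern}: 10 + 58 = 68  ← best
Best: vehicle 1 Orwell → Larch → Orwell = 10; vehicle 2 Orwell → Pine → Fern → Ivy → Ash → Orwell = 58; combined 68.

Minimum combined distance: 68 miles.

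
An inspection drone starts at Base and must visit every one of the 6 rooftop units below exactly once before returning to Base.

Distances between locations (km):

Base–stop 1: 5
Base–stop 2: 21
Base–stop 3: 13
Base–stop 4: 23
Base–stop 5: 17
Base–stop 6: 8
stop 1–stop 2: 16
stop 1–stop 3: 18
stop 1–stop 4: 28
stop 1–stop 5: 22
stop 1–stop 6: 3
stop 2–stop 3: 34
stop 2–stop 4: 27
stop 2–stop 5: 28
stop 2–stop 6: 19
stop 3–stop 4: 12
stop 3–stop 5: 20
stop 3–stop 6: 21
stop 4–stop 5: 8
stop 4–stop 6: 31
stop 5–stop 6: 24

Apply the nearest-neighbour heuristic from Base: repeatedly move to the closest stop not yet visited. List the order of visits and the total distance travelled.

At Base the remaining stops are stop 1 5, stop 6 8, stop 3 13, stop 5 17, stop 2 21, stop 4 23; go to stop 1.
At stop 1 the remaining stops are stop 6 3, stop 2 16, stop 3 18, stop 5 22, stop 4 28; go to stop 6.
At stop 6 the remaining stops are stop 2 19, stop 3 21, stop 5 24, stop 4 31; go to stop 2.
At stop 2 the remaining stops are stop 4 27, stop 5 28, stop 3 34; go to stop 4.
At stop 4 the remaining stops are stop 5 8, stop 3 12; go to stop 5.
At stop 5 the remaining stops are stop 3 20; go to stop 3.
Return stop 3→Base: 13.
Total = 5 + 3 + 19 + 27 + 8 + 20 + 13 = 95.

Total distance 95 km via the nearest-neighbour route Base → stop 1 → stop 6 → stop 2 → stop 4 → stop 5 → stop 3 → Base.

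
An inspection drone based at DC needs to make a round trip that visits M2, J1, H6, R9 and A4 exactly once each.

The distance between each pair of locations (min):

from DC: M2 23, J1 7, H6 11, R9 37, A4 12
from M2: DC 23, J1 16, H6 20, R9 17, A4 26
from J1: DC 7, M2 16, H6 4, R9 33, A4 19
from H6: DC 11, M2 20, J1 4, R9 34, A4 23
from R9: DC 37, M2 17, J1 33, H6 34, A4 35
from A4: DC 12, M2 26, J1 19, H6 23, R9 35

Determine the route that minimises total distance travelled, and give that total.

DC - M2 - J1 - H6 - R9 - A4 - DC: 23+16+4+34+35+12 = 124
DC - M2 - J1 - H6 - A4 - R9 - DC: 23+16+4+23+35+37 = 138
DC - M2 - J1 - R9 - H6 - A4 - DC: 23+16+33+34+23+12 = 141
DC - M2 - J1 - R9 - A4 - H6 - DC: 23+16+33+35+23+11 = 141
DC - M2 - J1 - A4 - H6 - R9 - DC: 23+16+19+23+34+37 = 152
DC - M2 - J1 - A4 - R9 - H6 - DC: 23+16+19+35+34+11 = 138
DC - M2 - H6 - J1 - R9 - A4 - DC: 23+20+4+33+35+12 = 127
DC - M2 - H6 - J1 - A4 - R9 - DC: 23+20+4+19+35+37 = 138
DC - M2 - H6 - R9 - J1 - A4 - DC: 23+20+34+33+19+12 = 141
DC - M2 - H6 - R9 - A4 - J1 - DC: 23+20+34+35+19+7 = 138
DC - M2 - H6 - A4 - J1 - R9 - DC: 23+20+23+19+33+37 = 155
DC - M2 - H6 - A4 - R9 - J1 - DC: 23+20+23+35+33+7 = 141
DC - M2 - R9 - J1 - H6 - A4 - DC: 23+17+33+4+23+12 = 112
DC - M2 - R9 - J1 - A4 - H6 - DC: 23+17+33+19+23+11 = 126
… (46 more)
DC - J1 - H6 - M2 - R9 - A4 - DC: 7+4+20+17+35+12 = 95  ← best
The minimum is 95.
One optimal route: DC → J1 → H6 → M2 → R9 → A4 → DC (or its reverse).

Minimum total distance: 95 min.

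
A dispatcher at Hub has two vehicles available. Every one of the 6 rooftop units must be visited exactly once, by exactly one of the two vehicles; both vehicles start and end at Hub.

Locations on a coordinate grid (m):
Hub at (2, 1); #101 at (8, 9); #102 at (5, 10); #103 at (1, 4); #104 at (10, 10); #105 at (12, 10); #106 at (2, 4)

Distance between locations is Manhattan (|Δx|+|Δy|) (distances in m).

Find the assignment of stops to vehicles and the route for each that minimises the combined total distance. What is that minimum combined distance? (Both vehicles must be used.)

Minimum combined distance: 46 m.

Try each way of splitting the stops between the two vehicles (each non-empty) and, for each split, find the best tour for each vehicle:
  {#101} + {#102, #103, #104, #105, #106}: 28 + 40 = 68
  {#102} + {#101, #103, #104, #105, #106}: 24 + 40 = 64
  {#101, #102} + {#103, #104, #105, #106}: 30 + 40 = 70
  {#103} + {#101, #102, #104, #105, #106}: 8 + 38 = 46
  {#101, #103} + {#102, #104, #105, #106}: 30 + 38 = 68
  {#102, #103} + {#101, #104, #105, #106}: 26 + 38 = 64
  … (31 splits in total)
Best: vehicle 1 Hub → #103 → Hub = 8; vehicle 2 Hub → #101 → #104 → #105 → #102 → #106 → Hub = 38; combined 46.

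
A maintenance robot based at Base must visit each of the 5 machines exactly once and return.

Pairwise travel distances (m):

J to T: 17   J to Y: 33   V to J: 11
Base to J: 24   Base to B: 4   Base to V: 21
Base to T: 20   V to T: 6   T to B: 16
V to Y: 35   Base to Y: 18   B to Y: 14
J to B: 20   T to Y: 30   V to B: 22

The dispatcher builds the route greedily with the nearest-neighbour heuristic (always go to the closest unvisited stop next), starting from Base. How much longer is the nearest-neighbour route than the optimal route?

1 m longer than the optimal tour.

Base: B=4, Y=18, T=20, V=21, J=24 ⇒ B
B: Y=14, T=16, J=20, V=22 ⇒ Y
Y: T=30, J=33, V=35 ⇒ T
T: V=6, J=17 ⇒ V
V: J=11 ⇒ J
NN route Base → B → Y → T → V → J → Base costs 89.
Optimal: Base → T → V → J → Y → B → Base costs 88 (by enumerating all 60 distinct tours).
Excess = 89 − 88 = 1.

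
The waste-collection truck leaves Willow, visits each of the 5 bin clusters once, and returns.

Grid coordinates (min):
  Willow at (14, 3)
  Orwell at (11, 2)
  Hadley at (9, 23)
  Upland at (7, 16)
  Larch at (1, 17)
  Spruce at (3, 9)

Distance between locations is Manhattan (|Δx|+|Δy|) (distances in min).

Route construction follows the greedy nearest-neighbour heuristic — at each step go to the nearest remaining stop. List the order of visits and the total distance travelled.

70 min along Willow → Orwell → Spruce → Larch → Upland → Hadley → Willow.

At Willow the remaining stops are Orwell 4, Spruce 17, Upland 20, Hadley 25, Larch 27; go to Orwell.
At Orwell the remaining stops are Spruce 15, Upland 18, Hadley 23, Larch 25; go to Spruce.
At Spruce the remaining stops are Larch 10, Upland 11, Hadley 20; go to Larch.
At Larch the remaining stops are Upland 7, Hadley 14; go to Upland.
At Upland the remaining stops are Hadley 9; go to Hadley.
Return Hadley→Willow: 25.
Total = 4 + 15 + 10 + 7 + 9 + 25 = 70.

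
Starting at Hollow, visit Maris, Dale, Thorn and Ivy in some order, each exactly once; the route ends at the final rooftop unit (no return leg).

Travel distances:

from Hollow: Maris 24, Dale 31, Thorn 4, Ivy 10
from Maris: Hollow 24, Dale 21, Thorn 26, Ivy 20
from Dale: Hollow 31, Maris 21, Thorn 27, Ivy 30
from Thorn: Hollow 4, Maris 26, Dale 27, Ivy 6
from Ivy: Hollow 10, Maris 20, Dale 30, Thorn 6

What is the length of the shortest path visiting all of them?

Minimum one-way distance = 51.

There are 4! = 24 possible orderings.
Hollow - Maris - Dale - Thorn - Ivy: 24+21+27+6 = 78
Hollow - Maris - Dale - Ivy - Thorn: 24+21+30+6 = 81
Hollow - Maris - Thorn - Dale - Ivy: 24+26+27+30 = 107
Hollow - Maris - Thorn - Ivy - Dale: 24+26+6+30 = 86
Hollow - Maris - Ivy - Dale - Thorn: 24+20+30+27 = 101
Hollow - Maris - Ivy - Thorn - Dale: 24+20+6+27 = 77
Hollow - Dale - Maris - Thorn - Ivy: 31+21+26+6 = 84
Hollow - Dale - Maris - Ivy - Thorn: 31+21+20+6 = 78
Hollow - Dale - Thorn - Maris - Ivy: 31+27+26+20 = 104
Hollow - Dale - Thorn - Ivy - Maris: 31+27+6+20 = 84
Hollow - Dale - Ivy - Maris - Thorn: 31+30+20+26 = 107
Hollow - Dale - Ivy - Thorn - Maris: 31+30+6+26 = 93
Hollow - Thorn - Maris - Dale - Ivy: 4+26+21+30 = 81
Hollow - Thorn - Maris - Ivy - Dale: 4+26+20+30 = 80
… (10 more)
Hollow - Thorn - Ivy - Maris - Dale: 4+6+20+21 = 51  ← best
The minimum is 51.
One shortest path: Hollow → Thorn → Ivy → Maris → Dale.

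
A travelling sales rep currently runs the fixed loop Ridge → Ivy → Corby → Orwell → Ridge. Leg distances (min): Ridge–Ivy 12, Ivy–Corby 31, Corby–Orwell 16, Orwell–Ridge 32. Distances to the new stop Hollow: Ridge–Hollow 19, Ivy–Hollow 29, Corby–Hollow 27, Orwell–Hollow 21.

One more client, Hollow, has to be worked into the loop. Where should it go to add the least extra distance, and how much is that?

Insertion cost between consecutive stops i–j is d(i,Hollow) + d(Hollow,j) − d(i,j):
  between Ridge and Ivy: 19 + 29 − 12 = 36
  between Ivy and Corby: 29 + 27 − 31 = 25
  between Corby and Orwell: 27 + 21 − 16 = 32
  between Orwell and Ridge: 21 + 19 − 32 = 8
Cheapest insertion is between Orwell and Ridge, adding 8.
New total = 91 + 8 = 99.

Adding 8 min by placing Hollow on the Orwell–Ridge leg.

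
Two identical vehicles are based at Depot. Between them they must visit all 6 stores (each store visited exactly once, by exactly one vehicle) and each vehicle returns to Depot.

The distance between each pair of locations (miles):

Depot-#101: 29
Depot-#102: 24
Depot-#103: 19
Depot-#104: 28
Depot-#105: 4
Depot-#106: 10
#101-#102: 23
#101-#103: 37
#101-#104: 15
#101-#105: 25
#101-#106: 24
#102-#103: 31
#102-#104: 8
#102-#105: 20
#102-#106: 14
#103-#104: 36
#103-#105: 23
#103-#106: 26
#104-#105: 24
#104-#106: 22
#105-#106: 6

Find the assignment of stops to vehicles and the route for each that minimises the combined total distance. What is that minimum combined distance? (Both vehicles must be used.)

There are 2^5 − 1 = 31 ways to divide the 6 stops into two non-empty groups. For each, the best each vehicle can do is its own shortest tour through its group:
  {#101} + {#102, #103, #104, #105, #106}: 58 + 87 = 145
  {#102} + {#101, #103, #104, #105, #106}: 48 + 103 = 151
  {#101, #102} + {#103, #104, #105, #106}: 76 + 87 = 163
  {#103} + {#101, #102, #104, #105, #106}: 38 + 76 = 114
  {#101, #103} + {#102, #104, #105, #106}: 85 + 60 = 145
  {#102, #103} + {#101, #104, #105, #106}: 74 + 76 = 150
  … (31 splits in total)
  {#105} + {#101, #102, #103, #104, #106}: 8 + 103 = 111  ← best
Best: vehicle 1 Depot → #105 → Depot = 8; vehicle 2 Depot → #103 → #101 → #104 → #102 → #106 → Depot = 103; combined 111.

111 miles — the smallest possible combined total.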